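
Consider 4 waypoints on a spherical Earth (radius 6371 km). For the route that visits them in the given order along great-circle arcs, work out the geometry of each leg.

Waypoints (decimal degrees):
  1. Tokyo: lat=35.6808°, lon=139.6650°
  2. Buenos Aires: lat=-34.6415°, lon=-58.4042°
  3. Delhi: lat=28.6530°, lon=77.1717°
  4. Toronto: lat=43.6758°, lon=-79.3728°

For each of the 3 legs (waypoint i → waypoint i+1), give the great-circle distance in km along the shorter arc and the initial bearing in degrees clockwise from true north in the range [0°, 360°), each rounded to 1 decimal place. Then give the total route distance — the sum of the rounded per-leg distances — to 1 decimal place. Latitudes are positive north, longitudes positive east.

Leg 1: φ1=0.6227474, φ2=-0.6046082, Δφ=-1.2273557, Δλ=-3.4569597 rad; a=sin²(Δφ/2)+cosφ1·cosφ2·sin²(Δλ/2)=0.9834387762; c=2·atan2(√a, √(1-a))=2.883496046; dist=6371·c=18370.753 ≈ 18370.8 km; running total=18370.8 km
Leg 1 bearing: y=sinΔλ·cosφ2=0.25518080, x=cosφ1·sinφ2-sinφ1·cosφ2·cosΔλ=-0.00552772; θ=atan2(y, x)=91.2409° ≈ 91.2°
Leg 2: φ1=-0.6046082, φ2=0.5000892, Δφ=1.1046974, Δλ=2.3662458 rad; a=sin²(Δφ/2)+cosφ1·cosφ2·sin²(Δλ/2)=0.8940935452; c=2·atan2(√a, √(1-a))=2.478654009; dist=6371·c=15791.505 ≈ 15791.5 km; running total=34162.3 km
Leg 2 bearing: y=sinΔλ·cosφ2=0.61424609, x=cosφ1·sinφ2-sinφ1·cosφ2·cosΔλ=0.03824717; θ=atan2(y, x)=86.4370° ≈ 86.4°
Leg 3: φ1=0.5000892, φ2=0.7622865, Δφ=0.2621973, Δλ=-2.7322170 rad; a=sin²(Δφ/2)+cosφ1·cosφ2·sin²(Δλ/2)=0.6255547673; c=2·atan2(√a, √(1-a))=1.824622674; dist=6371·c=11624.671 ≈ 11624.7 km; running total=45787.0 km
Leg 3 bearing: y=sinΔλ·cosφ2=-0.28788358, x=cosφ1·sinφ2-sinφ1·cosφ2·cosΔλ=0.92415748; θ=atan2(y, x)=-17.3023° <0 so +360° → 342.6977° ≈ 342.7°

Leg 1: dist=18370.8 km, bearing=91.2°
Leg 2: dist=15791.5 km, bearing=86.4°
Leg 3: dist=11624.7 km, bearing=342.7°
Total: 45787.0 km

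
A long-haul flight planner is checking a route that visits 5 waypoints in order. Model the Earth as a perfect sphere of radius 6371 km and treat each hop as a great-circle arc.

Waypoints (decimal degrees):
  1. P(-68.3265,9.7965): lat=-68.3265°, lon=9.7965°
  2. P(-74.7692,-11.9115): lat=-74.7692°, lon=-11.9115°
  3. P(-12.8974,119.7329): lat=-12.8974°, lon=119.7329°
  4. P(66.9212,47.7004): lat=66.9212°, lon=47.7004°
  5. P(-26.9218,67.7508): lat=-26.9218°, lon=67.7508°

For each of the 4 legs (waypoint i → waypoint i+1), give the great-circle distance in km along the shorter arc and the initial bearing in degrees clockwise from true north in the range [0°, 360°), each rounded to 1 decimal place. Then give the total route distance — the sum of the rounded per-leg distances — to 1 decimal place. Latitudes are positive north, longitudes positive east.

Leg 1: dist=1036.2 km, bearing=216.9°
Leg 2: dist=9719.5 km, bearing=133.2°
Leg 3: dist=10565.5 km, bearing=338.0°
Leg 4: dist=10570.2 km, bearing=162.1°
Total: 31891.4 km

Leg 1: φ1=-1.1925224, φ2=-1.3049687, Δφ=-0.1124463, Δλ=-0.3788761 rad; a=sin²(Δφ/2)+cosφ1·cosφ2·sin²(Δλ/2)=0.0065980868; c=2·atan2(√a, √(1-a))=0.162636400; dist=6371·c=1036.157 ≈ 1036.2 km; running total=1036.2 km
Leg 1 bearing: y=sinΔλ·cosφ2=-0.09716947, x=cosφ1·sinφ2-sinφ1·cosφ2·cosΔλ=-0.12952336; θ=atan2(y, x)=-143.1225° <0 so +360° → 216.8775° ≈ 216.9°
Leg 2: φ1=-1.3049687, φ2=-0.2251021, Δφ=1.0798666, Δλ=2.2976282 rad; a=sin²(Δφ/2)+cosφ1·cosφ2·sin²(Δλ/2)=0.4774003916; c=2·atan2(√a, √(1-a))=1.525581706; dist=6371·c=9719.481 ≈ 9719.5 km; running total=10755.7 km
Leg 2 bearing: y=sinΔλ·cosφ2=0.72843040, x=cosφ1·sinφ2-sinφ1·cosφ2·cosΔλ=-0.68362722; θ=atan2(y, x)=133.1827° ≈ 133.2°
Leg 3: φ1=-0.2251021, φ2=1.1679953, Δφ=1.3930974, Δλ=-1.2572043 rad; a=sin²(Δφ/2)+cosφ1·cosφ2·sin²(Δλ/2)=0.5437352485; c=2·atan2(√a, √(1-a))=1.658378750; dist=6371·c=10565.531 ≈ 10565.5 km; running total=21321.2 km
Leg 3 bearing: y=sinΔλ·cosφ2=-0.37287971, x=cosφ1·sinφ2-sinφ1·cosφ2·cosΔλ=0.92374760; θ=atan2(y, x)=-21.9819° <0 so +360° → 338.0181° ≈ 338.0°
Leg 4: φ1=1.1679953, φ2=-0.4698741, Δφ=-1.6378693, Δλ=0.3499455 rad; a=sin²(Δφ/2)+cosφ1·cosφ2·sin²(Δλ/2)=0.5441031455; c=2·atan2(√a, √(1-a))=1.659117399; dist=6371·c=10570.237 ≈ 10570.2 km; running total=31891.4 km
Leg 4 bearing: y=sinΔλ·cosφ2=0.30569072, x=cosφ1·sinφ2-sinφ1·cosφ2·cosΔλ=-0.94803631; θ=atan2(y, x)=162.1283° ≈ 162.1°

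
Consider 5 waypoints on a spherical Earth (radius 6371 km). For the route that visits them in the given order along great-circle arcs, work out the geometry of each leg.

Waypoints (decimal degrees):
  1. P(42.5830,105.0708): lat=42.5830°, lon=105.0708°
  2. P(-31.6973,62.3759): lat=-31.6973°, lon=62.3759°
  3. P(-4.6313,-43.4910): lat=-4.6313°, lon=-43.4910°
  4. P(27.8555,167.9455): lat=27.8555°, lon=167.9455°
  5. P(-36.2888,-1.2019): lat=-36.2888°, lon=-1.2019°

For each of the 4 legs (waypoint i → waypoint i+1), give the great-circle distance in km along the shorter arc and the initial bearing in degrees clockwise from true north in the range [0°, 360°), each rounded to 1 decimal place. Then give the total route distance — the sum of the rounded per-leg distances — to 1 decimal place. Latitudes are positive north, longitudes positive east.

Leg 1: φ1=0.7432136, φ2=-0.5532222, Δφ=-1.2964358, Δλ=-0.7451666 rad; a=sin²(Δφ/2)+cosφ1·cosφ2·sin²(Δλ/2)=0.4475492252; c=2·atan2(√a, √(1-a))=1.465701423; dist=6371·c=9337.984 ≈ 9338.0 km; running total=9338.0 km
Leg 1 bearing: y=sinΔλ·cosφ2=-0.57694691, x=cosφ1·sinφ2-sinφ1·cosφ2·cosΔλ=-0.81001724; θ=atan2(y, x)=-144.5391° <0 so +360° → 215.4609° ≈ 215.5°
Leg 2: φ1=-0.5532222, φ2=-0.0808314, Δφ=0.4723908, Δλ=-1.8477260 rad; a=sin²(Δφ/2)+cosφ1·cosφ2·sin²(Δλ/2)=0.5947184427; c=2·atan2(√a, √(1-a))=1.761384942; dist=6371·c=11221.783 ≈ 11221.8 km; running total=20559.8 km
Leg 2 bearing: y=sinΔλ·cosφ2=-0.95875874, x=cosφ1·sinφ2-sinφ1·cosφ2·cosΔλ=-0.21188523; θ=atan2(y, x)=-102.4620° <0 so +360° → 257.5380° ≈ 257.5°
Leg 3: φ1=-0.0808314, φ2=0.4861702, Δφ=0.5670016, Δλ=3.6902631 rad; a=sin²(Δφ/2)+cosφ1·cosφ2·sin²(Δλ/2)=0.8948095158; c=2·atan2(√a, √(1-a))=2.480984199; dist=6371·c=15806.350 ≈ 15806.4 km; running total=36366.2 km
Leg 3 bearing: y=sinΔλ·cosφ2=-0.46112027, x=cosφ1·sinφ2-sinφ1·cosφ2·cosΔλ=0.40480845; θ=atan2(y, x)=-48.7207° <0 so +360° → 311.2793° ≈ 311.3°
Leg 4: φ1=0.4861702, φ2=-0.6333590, Δφ=-1.1195292, Δλ=-2.9521791 rad; a=sin²(Δφ/2)+cosφ1·cosφ2·sin²(Δλ/2)=0.9882207217; c=2·atan2(√a, √(1-a))=2.924099467; dist=6371·c=18629.438 ≈ 18629.4 km; running total=54995.6 km
Leg 4 bearing: y=sinΔλ·cosφ2=-0.15176440, x=cosφ1·sinφ2-sinφ1·cosφ2·cosΔλ=-0.15339386; θ=atan2(y, x)=-135.3059° <0 so +360° → 224.6941° ≈ 224.7°

Leg 1: dist=9338.0 km, bearing=215.5°
Leg 2: dist=11221.8 km, bearing=257.5°
Leg 3: dist=15806.4 km, bearing=311.3°
Leg 4: dist=18629.4 km, bearing=224.7°
Total: 54995.6 km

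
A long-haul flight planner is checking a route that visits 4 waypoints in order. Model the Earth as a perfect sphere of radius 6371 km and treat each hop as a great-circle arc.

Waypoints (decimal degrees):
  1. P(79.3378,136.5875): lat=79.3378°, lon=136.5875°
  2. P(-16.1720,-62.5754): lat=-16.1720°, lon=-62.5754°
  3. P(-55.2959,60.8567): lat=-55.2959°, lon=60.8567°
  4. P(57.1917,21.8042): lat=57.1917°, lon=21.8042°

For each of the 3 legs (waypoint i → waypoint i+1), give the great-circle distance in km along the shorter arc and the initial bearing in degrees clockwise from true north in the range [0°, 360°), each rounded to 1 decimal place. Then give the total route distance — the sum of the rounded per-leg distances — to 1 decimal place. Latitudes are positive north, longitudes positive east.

Leg 1: dist=12921.3 km, bearing=20.6°
Leg 2: dist=10468.5 km, bearing=151.6°
Leg 3: dist=12991.4 km, bearing=337.5°
Total: 36381.2 km

Leg 1: φ1=1.3847058, φ2=-0.2822546, Δφ=-1.6669605, Δλ=-3.4760484 rad; a=sin²(Δφ/2)+cosφ1·cosφ2·sin²(Δλ/2)=0.7207819466; c=2·atan2(√a, √(1-a))=2.028137278; dist=6371·c=12921.263 ≈ 12921.3 km; running total=12921.3 km
Leg 1 bearing: y=sinΔλ·cosφ2=0.31526600, x=cosφ1·sinφ2-sinφ1·cosφ2·cosΔλ=0.84001707; θ=atan2(y, x)=20.5716° ≈ 20.6°
Leg 2: φ1=-0.2822546, φ2=-0.9650955, Δφ=-0.6828409, Δλ=2.1542965 rad; a=sin²(Δφ/2)+cosφ1·cosφ2·sin²(Δλ/2)=0.5361450873; c=2·atan2(√a, √(1-a))=1.643149613; dist=6371·c=10468.506 ≈ 10468.5 km; running total=23389.8 km
Leg 2 bearing: y=sinΔλ·cosφ2=0.47513525, x=cosφ1·sinφ2-sinφ1·cosφ2·cosΔλ=-0.87693821; θ=atan2(y, x)=151.5507° ≈ 151.6°
Leg 3: φ1=-0.9650955, φ2=0.9981835, Δφ=1.9632790, Δλ=-0.6815947 rad; a=sin²(Δφ/2)+cosφ1·cosφ2·sin²(Δλ/2)=0.7257042493; c=2·atan2(√a, √(1-a))=2.039139509; dist=6371·c=12991.358 ≈ 12991.4 km; running total=36381.2 km
Leg 3 bearing: y=sinΔλ·cosφ2=-0.34137034, x=cosφ1·sinφ2-sinφ1·cosφ2·cosΔλ=0.82443718; θ=atan2(y, x)=-22.4927° <0 so +360° → 337.5073° ≈ 337.5°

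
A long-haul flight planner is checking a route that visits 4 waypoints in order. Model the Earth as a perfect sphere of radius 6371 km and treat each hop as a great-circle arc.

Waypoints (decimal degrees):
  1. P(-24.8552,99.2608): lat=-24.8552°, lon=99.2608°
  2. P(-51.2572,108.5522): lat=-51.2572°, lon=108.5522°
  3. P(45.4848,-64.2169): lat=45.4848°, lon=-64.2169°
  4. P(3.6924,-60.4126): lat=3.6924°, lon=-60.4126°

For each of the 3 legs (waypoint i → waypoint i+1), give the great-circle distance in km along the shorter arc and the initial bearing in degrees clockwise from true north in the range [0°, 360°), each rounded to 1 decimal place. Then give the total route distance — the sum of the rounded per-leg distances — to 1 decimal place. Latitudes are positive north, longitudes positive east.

Leg 1: dist=3040.8 km, bearing=167.3°
Leg 2: dist=19180.9 km, bearing=222.5°
Leg 3: dist=4661.8 km, bearing=174.3°
Total: 26883.5 km

Leg 1: φ1=-0.4338051, φ2=-0.8946069, Δφ=-0.4608018, Δλ=0.1621655 rad; a=sin²(Δφ/2)+cosφ1·cosφ2·sin²(Δλ/2)=0.0558770339; c=2·atan2(√a, √(1-a))=0.477283804; dist=6371·c=3040.775 ≈ 3040.8 km; running total=3040.8 km
Leg 1 bearing: y=sinΔλ·cosφ2=0.10104308, x=cosφ1·sinφ2-sinφ1·cosφ2·cosΔλ=-0.44811768; θ=atan2(y, x)=167.2933° ≈ 167.3°
Leg 2: φ1=-0.8946069, φ2=0.7938595, Δφ=1.6884664, Δλ=-3.0153896 rad; a=sin²(Δφ/2)+cosφ1·cosφ2·sin²(Δλ/2)=0.9957198787; c=2·atan2(√a, √(1-a))=3.010653862; dist=6371·c=19180.876 ≈ 19180.9 km; running total=22221.7 km
Leg 2 bearing: y=sinΔλ·cosφ2=-0.08824605, x=cosφ1·sinφ2-sinφ1·cosφ2·cosΔλ=-0.09622807; θ=atan2(y, x)=-137.4776° <0 so +360° → 222.5224° ≈ 222.5°
Leg 3: φ1=0.7938595, φ2=0.0644445, Δφ=-0.7294150, Δλ=0.0663976 rad; a=sin²(Δφ/2)+cosφ1·cosφ2·sin²(Δλ/2)=0.1279886320; c=2·atan2(√a, √(1-a))=0.731725312; dist=6371·c=4661.822 ≈ 4661.8 km; running total=26883.5 km
Leg 3 bearing: y=sinΔλ·cosφ2=0.06621106, x=cosφ1·sinφ2-sinφ1·cosφ2·cosΔλ=-0.66486560; θ=atan2(y, x)=174.3129° ≈ 174.3°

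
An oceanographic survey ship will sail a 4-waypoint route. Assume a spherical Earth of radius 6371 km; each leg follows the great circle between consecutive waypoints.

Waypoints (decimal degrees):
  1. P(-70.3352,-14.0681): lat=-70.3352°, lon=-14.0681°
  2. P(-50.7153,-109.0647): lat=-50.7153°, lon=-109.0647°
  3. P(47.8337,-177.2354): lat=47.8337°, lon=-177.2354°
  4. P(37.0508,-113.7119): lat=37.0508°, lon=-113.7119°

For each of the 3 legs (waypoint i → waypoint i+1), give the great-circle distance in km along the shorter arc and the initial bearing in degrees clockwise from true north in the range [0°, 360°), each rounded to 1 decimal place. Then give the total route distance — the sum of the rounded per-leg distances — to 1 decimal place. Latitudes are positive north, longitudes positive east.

Leg 1: dist=4974.9 km, bearing=243.7°
Leg 2: dist=12738.5 km, bearing=316.8°
Leg 3: dist=5196.1 km, bearing=78.9°
Total: 22909.5 km

Leg 1: φ1=-1.2275808, φ2=-0.8851490, Δφ=0.3424319, Δλ=-1.6580034 rad; a=sin²(Δφ/2)+cosφ1·cosφ2·sin²(Δλ/2)=0.1448454374; c=2·atan2(√a, √(1-a))=0.780859048; dist=6371·c=4974.853 ≈ 4974.9 km; running total=4974.9 km
Leg 1 bearing: y=sinΔλ·cosφ2=-0.63076806, x=cosφ1·sinφ2-sinφ1·cosφ2·cosΔλ=-0.31239814; θ=atan2(y, x)=-116.3477° <0 so +360° → 243.6523° ≈ 243.7°
Leg 2: φ1=-0.8851490, φ2=0.8348556, Δφ=1.7200045, Δλ=-1.1898032 rad; a=sin²(Δφ/2)+cosφ1·cosφ2·sin²(Δλ/2)=0.7078236579; c=2·atan2(√a, √(1-a))=1.999450721; dist=6371·c=12738.501 ≈ 12738.5 km; running total=17713.4 km
Leg 2 bearing: y=sinΔλ·cosφ2=-0.62315081, x=cosφ1·sinφ2-sinφ1·cosφ2·cosΔλ=0.66251066; θ=atan2(y, x)=-43.2465° <0 so +360° → 316.7535° ≈ 316.8°
Leg 3: φ1=0.8348556, φ2=0.6466585, Δφ=-0.1881971, Δλ=1.1086942 rad; a=sin²(Δφ/2)+cosφ1·cosφ2·sin²(Δλ/2)=0.1572774845; c=2·atan2(√a, √(1-a))=0.815581602; dist=6371·c=5196.070 ≈ 5196.1 km; running total=22909.5 km
Leg 3 bearing: y=sinΔλ·cosφ2=0.71439456, x=cosφ1·sinφ2-sinφ1·cosφ2·cosΔλ=0.14073212; θ=atan2(y, x)=78.8557° ≈ 78.9°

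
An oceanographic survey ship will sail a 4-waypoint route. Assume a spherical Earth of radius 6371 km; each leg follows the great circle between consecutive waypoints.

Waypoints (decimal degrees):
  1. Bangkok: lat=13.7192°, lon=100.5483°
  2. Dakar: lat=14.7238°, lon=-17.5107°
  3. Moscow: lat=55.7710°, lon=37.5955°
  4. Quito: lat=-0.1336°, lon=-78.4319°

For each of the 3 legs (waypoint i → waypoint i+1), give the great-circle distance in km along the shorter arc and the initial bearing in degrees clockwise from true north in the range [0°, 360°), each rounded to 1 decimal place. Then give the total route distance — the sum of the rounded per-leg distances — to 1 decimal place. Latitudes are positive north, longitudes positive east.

Leg 1: φ1=0.2394452, φ2=0.2569788, Δφ=0.0175336, Δλ=-2.0605183 rad; a=sin²(Δφ/2)+cosφ1·cosφ2·sin²(Δλ/2)=0.6908387103; c=2·atan2(√a, √(1-a))=1.962406755; dist=6371·c=12502.493 ≈ 12502.5 km; running total=12502.5 km
Leg 1 bearing: y=sinΔλ·cosφ2=-0.85348558, x=cosφ1·sinφ2-sinφ1·cosφ2·cosΔλ=0.35480236; θ=atan2(y, x)=-67.4269° <0 so +360° → 292.5731° ≈ 292.6°
Leg 2: φ1=0.2569788, φ2=0.9733876, Δφ=0.7164088, Δλ=0.9617846 rad; a=sin²(Δφ/2)+cosφ1·cosφ2·sin²(Δλ/2)=0.2393225857; c=2·atan2(√a, √(1-a))=1.022358467; dist=6371·c=6513.446 ≈ 6513.4 km; running total=19015.9 km
Leg 2 bearing: y=sinΔλ·cosφ2=0.46137184, x=cosφ1·sinφ2-sinφ1·cosφ2·cosΔλ=0.71786153; θ=atan2(y, x)=32.7290° ≈ 32.7°
Leg 3: φ1=0.9733876, φ2=-0.0023318, Δφ=-0.9757193, Δλ=-2.0250602 rad; a=sin²(Δφ/2)+cosφ1·cosφ2·sin²(Δλ/2)=0.6243767899; c=2·atan2(√a, √(1-a))=1.822189498; dist=6371·c=11609.169 ≈ 11609.2 km; running total=30625.1 km
Leg 3 bearing: y=sinΔλ·cosφ2=-0.89858186, x=cosφ1·sinφ2-sinφ1·cosφ2·cosΔλ=0.36148623; θ=atan2(y, x)=-68.0858° <0 so +360° → 291.9142° ≈ 291.9°

Leg 1: dist=12502.5 km, bearing=292.6°
Leg 2: dist=6513.4 km, bearing=32.7°
Leg 3: dist=11609.2 km, bearing=291.9°
Total: 30625.1 km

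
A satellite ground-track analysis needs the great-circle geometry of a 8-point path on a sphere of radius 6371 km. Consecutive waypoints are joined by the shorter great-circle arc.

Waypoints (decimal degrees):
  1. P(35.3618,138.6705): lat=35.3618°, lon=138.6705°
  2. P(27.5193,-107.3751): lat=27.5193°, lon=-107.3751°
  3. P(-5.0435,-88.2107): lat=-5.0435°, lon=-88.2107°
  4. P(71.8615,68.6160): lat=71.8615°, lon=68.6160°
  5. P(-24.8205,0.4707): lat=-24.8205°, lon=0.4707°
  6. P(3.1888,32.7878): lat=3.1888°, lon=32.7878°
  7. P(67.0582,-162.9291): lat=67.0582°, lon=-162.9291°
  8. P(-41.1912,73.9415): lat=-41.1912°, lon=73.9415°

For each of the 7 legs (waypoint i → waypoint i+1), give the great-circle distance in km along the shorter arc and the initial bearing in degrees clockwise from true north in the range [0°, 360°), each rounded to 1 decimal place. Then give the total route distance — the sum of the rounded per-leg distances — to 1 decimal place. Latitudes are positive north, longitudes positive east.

Leg 1: φ1=0.6171798, φ2=0.4803024, Δφ=-0.1368774, Δλ=-4.2943058 rad; a=sin²(Δφ/2)+cosφ1·cosφ2·sin²(Δλ/2)=0.5131195980; c=2·atan2(√a, √(1-a))=1.597038535; dist=6371·c=10174.733 ≈ 10174.7 km; running total=10174.7 km
Leg 1 bearing: y=sinΔλ·cosφ2=0.81046941, x=cosφ1·sinφ2-sinφ1·cosφ2·cosΔλ=0.58519300; θ=atan2(y, x)=54.1691° ≈ 54.2°
Leg 2: φ1=0.4803024, φ2=-0.0880257, Δφ=-0.5683281, Δλ=0.3344819 rad; a=sin²(Δφ/2)+cosφ1·cosφ2·sin²(Δλ/2)=0.1030783678; c=2·atan2(√a, √(1-a))=0.653693259; dist=6371·c=4164.680 ≈ 4164.7 km; running total=14339.4 km
Leg 2 bearing: y=sinΔλ·cosφ2=0.32700879, x=cosφ1·sinφ2-sinφ1·cosφ2·cosΔλ=-0.51271642; θ=atan2(y, x)=147.4704° ≈ 147.5°
Leg 3: φ1=-0.0880257, φ2=1.2542198, Δφ=1.3422455, Δλ=2.7371423 rad; a=sin²(Δφ/2)+cosφ1·cosφ2·sin²(Δλ/2)=0.6843165581; c=2·atan2(√a, √(1-a))=1.948334478; dist=6371·c=12412.839 ≈ 12412.8 km; running total=26752.2 km
Leg 3 bearing: y=sinΔλ·cosφ2=0.12250669, x=cosφ1·sinφ2-sinφ1·cosφ2·cosΔλ=0.92146716; θ=atan2(y, x)=7.5729° ≈ 7.6°
Leg 4: φ1=1.2542198, φ2=-0.4331994, Δφ=-1.6874192, Δλ=-1.1893599 rad; a=sin²(Δφ/2)+cosφ1·cosφ2·sin²(Δλ/2)=0.6468666928; c=2·atan2(√a, √(1-a))=1.868926509; dist=6371·c=11906.931 ≈ 11906.9 km; running total=38659.1 km
Leg 4 bearing: y=sinΔλ·cosφ2=-0.84239695, x=cosφ1·sinφ2-sinφ1·cosφ2·cosΔλ=-0.45176109; θ=atan2(y, x)=-118.2038° <0 so +360° → 241.7962° ≈ 241.8°
Leg 5: φ1=-0.4331994, φ2=0.0556551, Δφ=0.4888545, Δλ=0.5640398 rad; a=sin²(Δφ/2)+cosφ1·cosφ2·sin²(Δλ/2)=0.1287501565; c=2·atan2(√a, √(1-a))=0.734001915; dist=6371·c=4676.326 ≈ 4676.3 km; running total=43335.4 km
Leg 5 bearing: y=sinΔλ·cosφ2=0.53377684, x=cosφ1·sinφ2-sinφ1·cosφ2·cosΔλ=0.40469309; θ=atan2(y, x)=52.8317° ≈ 52.8°
Leg 6: φ1=0.0556551, φ2=1.1703864, Δφ=1.1147313, Δλ=-3.4159043 rad; a=sin²(Δφ/2)+cosφ1·cosφ2·sin²(Δλ/2)=0.6617074150; c=2·atan2(√a, √(1-a))=1.900132374; dist=6371·c=12105.743 ≈ 12105.7 km; running total=55441.1 km
Leg 6 bearing: y=sinΔλ·cosφ2=0.10558962, x=cosφ1·sinφ2-sinφ1·cosφ2·cosΔλ=0.94034764; θ=atan2(y, x)=6.4068° ≈ 6.4°
Leg 7: φ1=1.1703864, φ2=-0.7189221, Δφ=-1.8893084, Δλ=4.1341719 rad; a=sin²(Δφ/2)+cosφ1·cosφ2·sin²(Δλ/2)=0.8833972105; c=2·atan2(√a, √(1-a))=2.444628524; dist=6371·c=15574.728 ≈ 15574.7 km; running total=71015.8 km
Leg 7 bearing: y=sinΔλ·cosφ2=-0.63018584, x=cosφ1·sinφ2-sinφ1·cosφ2·cosΔλ=0.12203328; θ=atan2(y, x)=-79.0405° <0 so +360° → 280.9595° ≈ 281.0°

Leg 1: dist=10174.7 km, bearing=54.2°
Leg 2: dist=4164.7 km, bearing=147.5°
Leg 3: dist=12412.8 km, bearing=7.6°
Leg 4: dist=11906.9 km, bearing=241.8°
Leg 5: dist=4676.3 km, bearing=52.8°
Leg 6: dist=12105.7 km, bearing=6.4°
Leg 7: dist=15574.7 km, bearing=281.0°
Total: 71015.8 km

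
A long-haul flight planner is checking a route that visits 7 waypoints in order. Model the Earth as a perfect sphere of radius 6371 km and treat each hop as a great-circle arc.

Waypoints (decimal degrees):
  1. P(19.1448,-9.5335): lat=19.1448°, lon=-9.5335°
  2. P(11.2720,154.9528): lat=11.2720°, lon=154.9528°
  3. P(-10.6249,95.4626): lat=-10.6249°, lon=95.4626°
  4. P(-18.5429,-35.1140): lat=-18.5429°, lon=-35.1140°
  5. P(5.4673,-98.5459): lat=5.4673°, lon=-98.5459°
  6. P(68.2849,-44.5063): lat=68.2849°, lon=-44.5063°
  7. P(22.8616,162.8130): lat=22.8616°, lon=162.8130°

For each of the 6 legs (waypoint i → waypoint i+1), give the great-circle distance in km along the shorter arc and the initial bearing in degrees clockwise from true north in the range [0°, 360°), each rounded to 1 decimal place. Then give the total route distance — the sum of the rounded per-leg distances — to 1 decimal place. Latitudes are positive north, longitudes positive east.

Leg 1: dist=16229.6 km, bearing=27.9°
Leg 2: dist=7010.1 km, bearing=251.8°
Leg 3: dist=13698.6 km, bearing=239.4°
Leg 4: dist=7442.6 km, bearing=284.6°
Leg 5: dist=8034.3 km, bearing=18.3°
Leg 6: dist=9637.6 km, bearing=334.9°
Total: 62052.8 km

Leg 1: φ1=0.3341398, φ2=0.1967335, Δφ=-0.1374063, Δλ=2.8708275 rad; a=sin²(Δφ/2)+cosφ1·cosφ2·sin²(Δλ/2)=0.9143053687; c=2·atan2(√a, √(1-a))=2.547417834; dist=6371·c=16229.599 ≈ 16229.6 km; running total=16229.6 km
Leg 1 bearing: y=sinΔλ·cosφ2=0.26230939, x=cosφ1·sinφ2-sinφ1·cosφ2·cosΔλ=0.49456853; θ=atan2(y, x)=27.9406° ≈ 27.9°
Leg 2: φ1=0.1967335, φ2=-0.1854395, Δφ=-0.3821730, Δλ=-1.0382999 rad; a=sin²(Δφ/2)+cosφ1·cosφ2·sin²(Δλ/2)=0.2733417418; c=2·atan2(√a, √(1-a))=1.100313712; dist=6371·c=7010.099 ≈ 7010.1 km; running total=23239.7 km
Leg 2 bearing: y=sinΔλ·cosφ2=-0.84677146, x=cosφ1·sinφ2-sinφ1·cosφ2·cosΔλ=-0.27835629; θ=atan2(y, x)=-108.1971° <0 so +360° → 251.8029° ≈ 251.8°
Leg 3: φ1=-0.1854395, φ2=-0.3236347, Δφ=-0.1381952, Δλ=-2.2789916 rad; a=sin²(Δφ/2)+cosφ1·cosφ2·sin²(Δλ/2)=0.7737438197; c=2·atan2(√a, √(1-a))=2.150155312; dist=6371·c=13698.639 ≈ 13698.6 km; running total=36938.3 km
Leg 3 bearing: y=sinΔλ·cosφ2=-0.72010627, x=cosφ1·sinφ2-sinφ1·cosφ2·cosΔλ=-0.42626780; θ=atan2(y, x)=-120.6235° <0 so +360° → 239.3765° ≈ 239.4°
Leg 4: φ1=-0.3236347, φ2=0.0954224, Δφ=0.4190570, Δλ=-1.1070955 rad; a=sin²(Δφ/2)+cosφ1·cosφ2·sin²(Δλ/2)=0.3040933876; c=2·atan2(√a, √(1-a))=1.168194759; dist=6371·c=7442.569 ≈ 7442.6 km; running total=44380.9 km
Leg 4 bearing: y=sinΔλ·cosφ2=-0.89033452, x=cosφ1·sinφ2-sinφ1·cosφ2·cosΔλ=0.23191991; θ=atan2(y, x)=-75.3997° <0 so +360° → 284.6003° ≈ 284.6°
Leg 5: φ1=0.0954224, φ2=1.1917963, Δφ=1.0963739, Δλ=0.9431689 rad; a=sin²(Δφ/2)+cosφ1·cosφ2·sin²(Δλ/2)=0.3476017298; c=2·atan2(√a, √(1-a))=1.261071529; dist=6371·c=8034.287 ≈ 8034.3 km; running total=52415.2 km
Leg 5 bearing: y=sinΔλ·cosφ2=0.29947974, x=cosφ1·sinφ2-sinφ1·cosφ2·cosΔλ=0.90410782; θ=atan2(y, x)=18.3271° ≈ 18.3°
Leg 6: φ1=1.1917963, φ2=0.3990102, Δφ=-0.7927861, Δλ=3.6184044 rad; a=sin²(Δφ/2)+cosφ1·cosφ2·sin²(Δλ/2)=0.4709825109; c=2·atan2(√a, √(1-a))=1.512728722; dist=6371·c=9637.595 ≈ 9637.6 km; running total=62052.8 km
Leg 6 bearing: y=sinΔλ·cosφ2=-0.42289659, x=cosφ1·sinφ2-sinφ1·cosφ2·cosΔλ=0.90431765; θ=atan2(y, x)=-25.0627° <0 so +360° → 334.9373° ≈ 334.9°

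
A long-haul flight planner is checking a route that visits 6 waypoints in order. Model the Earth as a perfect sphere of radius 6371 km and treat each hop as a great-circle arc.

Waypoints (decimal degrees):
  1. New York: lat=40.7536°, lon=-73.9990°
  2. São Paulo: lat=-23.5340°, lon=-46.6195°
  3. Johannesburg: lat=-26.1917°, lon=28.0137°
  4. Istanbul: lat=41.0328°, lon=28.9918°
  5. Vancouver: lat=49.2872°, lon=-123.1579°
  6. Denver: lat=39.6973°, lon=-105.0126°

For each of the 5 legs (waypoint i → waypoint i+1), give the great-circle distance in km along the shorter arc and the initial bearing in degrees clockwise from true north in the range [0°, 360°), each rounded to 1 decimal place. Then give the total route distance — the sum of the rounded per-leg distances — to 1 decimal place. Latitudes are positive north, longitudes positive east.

Leg 1: φ1=0.7112845, φ2=-0.4107458, Δφ=-1.1220303, Δλ=0.4778624 rad; a=sin²(Δφ/2)+cosφ1·cosφ2·sin²(Δλ/2)=0.3219727821; c=2·atan2(√a, √(1-a))=1.206754117; dist=6371·c=7688.230 ≈ 7688.2 km; running total=7688.2 km
Leg 1 bearing: y=sinΔλ·cosφ2=0.42163062, x=cosφ1·sinφ2-sinφ1·cosφ2·cosΔλ=-0.83393816; θ=atan2(y, x)=153.1793° ≈ 153.2°
Leg 2: φ1=-0.4107458, φ2=-0.4571314, Δφ=-0.0463856, Δλ=1.3025951 rad; a=sin²(Δφ/2)+cosφ1·cosφ2·sin²(Δλ/2)=0.3028759727; c=2·atan2(√a, √(1-a))=1.165546837; dist=6371·c=7425.699 ≈ 7425.7 km; running total=15113.9 km
Leg 2 bearing: y=sinΔλ·cosφ2=0.86524225, x=cosφ1·sinφ2-sinφ1·cosφ2·cosΔλ=-0.30971650; θ=atan2(y, x)=109.6950° ≈ 109.7°
Leg 3: φ1=-0.4571314, φ2=0.7161575, Δφ=1.1732889, Δλ=0.0170711 rad; a=sin²(Δφ/2)+cosφ1·cosφ2·sin²(Δλ/2)=0.3064886346; c=2·atan2(√a, √(1-a))=1.173395827; dist=6371·c=7475.705 ≈ 7475.7 km; running total=22589.6 km
Leg 3 bearing: y=sinΔλ·cosφ2=0.01287666, x=cosφ1·sinφ2-sinφ1·cosφ2·cosΔλ=0.92198026; θ=atan2(y, x)=0.8002° ≈ 0.8°
Leg 4: φ1=0.7161575, φ2=0.8602239, Δφ=0.1440665, Δλ=-2.6555132 rad; a=sin²(Δφ/2)+cosφ1·cosφ2·sin²(Δλ/2)=0.4687119988; c=2·atan2(√a, √(1-a))=1.508179413; dist=6371·c=9608.611 ≈ 9608.6 km; running total=32198.2 km
Leg 4 bearing: y=sinΔλ·cosφ2=-0.30471538, x=cosφ1·sinφ2-sinφ1·cosφ2·cosΔλ=0.95038559; θ=atan2(y, x)=-17.7770° <0 so +360° → 342.2230° ≈ 342.2°
Leg 5: φ1=0.8602239, φ2=0.6928486, Δφ=-0.1673753, Δλ=0.3166952 rad; a=sin²(Δφ/2)+cosφ1·cosφ2·sin²(Δλ/2)=0.0194664405; c=2·atan2(√a, √(1-a))=0.279957730; dist=6371·c=1783.611 ≈ 1783.6 km; running total=33981.8 km
Leg 5 bearing: y=sinΔλ·cosφ2=0.23962182, x=cosφ1·sinφ2-sinφ1·cosφ2·cosΔλ=-0.13759134; θ=atan2(y, x)=119.8645° ≈ 119.9°

Leg 1: dist=7688.2 km, bearing=153.2°
Leg 2: dist=7425.7 km, bearing=109.7°
Leg 3: dist=7475.7 km, bearing=0.8°
Leg 4: dist=9608.6 km, bearing=342.2°
Leg 5: dist=1783.6 km, bearing=119.9°
Total: 33981.8 km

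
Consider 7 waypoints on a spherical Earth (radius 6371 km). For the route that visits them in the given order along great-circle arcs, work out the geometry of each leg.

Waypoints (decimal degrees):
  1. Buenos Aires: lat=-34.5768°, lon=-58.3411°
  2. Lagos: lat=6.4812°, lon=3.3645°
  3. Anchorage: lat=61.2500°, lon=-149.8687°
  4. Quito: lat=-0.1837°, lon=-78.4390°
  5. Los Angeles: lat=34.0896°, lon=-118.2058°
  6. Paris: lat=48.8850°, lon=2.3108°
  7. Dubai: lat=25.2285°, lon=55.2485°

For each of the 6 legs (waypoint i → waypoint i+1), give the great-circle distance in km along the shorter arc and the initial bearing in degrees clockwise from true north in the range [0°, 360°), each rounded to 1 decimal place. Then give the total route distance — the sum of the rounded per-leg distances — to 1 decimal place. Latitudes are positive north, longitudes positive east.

Leg 1: φ1=-0.6034790, φ2=0.1131183, Δφ=0.7165973, Δλ=1.0769659 rad; a=sin²(Δφ/2)+cosφ1·cosφ2·sin²(Δλ/2)=0.3381379508; c=2·atan2(√a, √(1-a))=1.241133428; dist=6371·c=7907.261 ≈ 7907.3 km; running total=7907.3 km
Leg 1 bearing: y=sinΔλ·cosφ2=0.87489621, x=cosφ1·sinφ2-sinφ1·cosφ2·cosΔλ=0.36022122; θ=atan2(y, x)=67.6216° ≈ 67.6°
Leg 2: φ1=0.1131183, φ2=1.0690142, Δφ=0.9558959, Δλ=-2.6744239 rad; a=sin²(Δφ/2)+cosφ1·cosφ2·sin²(Δλ/2)=0.6638711274; c=2·atan2(√a, √(1-a))=1.904709171; dist=6371·c=12134.902 ≈ 12134.9 km; running total=20042.2 km
Leg 2 bearing: y=sinΔλ·cosφ2=-0.21661823, x=cosφ1·sinφ2-sinφ1·cosφ2·cosΔλ=0.91959859; θ=atan2(y, x)=-13.2548° <0 so +360° → 346.7452° ≈ 346.7°
Leg 3: φ1=1.0690142, φ2=-0.0032062, Δφ=-1.0722203, Δλ=1.2466834 rad; a=sin²(Δφ/2)+cosφ1·cosφ2·sin²(Δλ/2)=0.4248160982; c=2·atan2(√a, √(1-a))=1.419856031; dist=6371·c=9045.903 ≈ 9045.9 km; running total=29088.1 km
Leg 3 bearing: y=sinΔλ·cosφ2=0.94792875, x=cosφ1·sinφ2-sinφ1·cosφ2·cosΔλ=-0.28075009; θ=atan2(y, x)=106.4978° ≈ 106.5°
Leg 4: φ1=-0.0032062, φ2=0.5949758, Δφ=0.5981819, Δλ=-0.6940616 rad; a=sin²(Δφ/2)+cosφ1·cosφ2·sin²(Δλ/2)=0.1826149691; c=2·atan2(√a, √(1-a))=0.883085420; dist=6371·c=5626.137 ≈ 5626.1 km; running total=34714.2 km
Leg 4 bearing: y=sinΔλ·cosφ2=-0.52974581, x=cosφ1·sinφ2-sinφ1·cosφ2·cosΔλ=0.56252675; θ=atan2(y, x)=-43.2810° <0 so +360° → 316.7190° ≈ 316.7°
Leg 5: φ1=0.5949758, φ2=0.8532042, Δφ=0.2582284, Δλ=2.1034115 rad; a=sin²(Δφ/2)+cosφ1·cosφ2·sin²(Δλ/2)=0.4271310910; c=2·atan2(√a, √(1-a))=1.424537615; dist=6371·c=9075.729 ≈ 9075.7 km; running total=43789.9 km
Leg 5 bearing: y=sinΔλ·cosφ2=0.56648693, x=cosφ1·sinφ2-sinφ1·cosφ2·cosΔλ=0.81108141; θ=atan2(y, x)=34.9318° ≈ 34.9°
Leg 6: φ1=0.8532042, φ2=0.4403204, Δφ=-0.4128838, Δλ=0.9239372 rad; a=sin²(Δφ/2)+cosφ1·cosφ2·sin²(Δλ/2)=0.1601882545; c=2·atan2(√a, √(1-a))=0.823547076; dist=6371·c=5246.818 ≈ 5246.8 km; running total=49036.7 km
Leg 6 bearing: y=sinΔλ·cosφ2=0.72186539, x=cosφ1·sinφ2-sinφ1·cosφ2·cosΔλ=-0.13046939; θ=atan2(y, x)=100.2450° ≈ 100.2°

Leg 1: dist=7907.3 km, bearing=67.6°
Leg 2: dist=12134.9 km, bearing=346.7°
Leg 3: dist=9045.9 km, bearing=106.5°
Leg 4: dist=5626.1 km, bearing=316.7°
Leg 5: dist=9075.7 km, bearing=34.9°
Leg 6: dist=5246.8 km, bearing=100.2°
Total: 49036.7 km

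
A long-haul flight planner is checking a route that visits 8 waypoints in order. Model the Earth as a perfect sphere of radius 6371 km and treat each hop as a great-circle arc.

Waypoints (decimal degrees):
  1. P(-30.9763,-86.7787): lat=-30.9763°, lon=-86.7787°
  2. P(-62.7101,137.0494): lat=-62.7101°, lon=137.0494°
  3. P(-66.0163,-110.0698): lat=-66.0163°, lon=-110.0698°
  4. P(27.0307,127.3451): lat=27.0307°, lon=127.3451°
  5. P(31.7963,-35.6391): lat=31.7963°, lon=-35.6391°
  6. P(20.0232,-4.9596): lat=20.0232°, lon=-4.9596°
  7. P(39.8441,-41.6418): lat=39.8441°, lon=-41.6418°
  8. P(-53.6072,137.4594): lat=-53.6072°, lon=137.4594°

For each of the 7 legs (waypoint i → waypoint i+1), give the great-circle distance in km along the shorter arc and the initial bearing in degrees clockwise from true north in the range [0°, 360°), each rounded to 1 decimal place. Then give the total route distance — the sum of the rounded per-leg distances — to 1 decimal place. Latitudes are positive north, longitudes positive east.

Leg 1: φ1=-0.5406384, φ2=-1.0944977, Δφ=-0.5538593, Δλ=3.9065373 rad; a=sin²(Δφ/2)+cosφ1·cosφ2·sin²(Δλ/2)=0.4130971324; c=2·atan2(√a, √(1-a))=1.396103411; dist=6371·c=8894.575 ≈ 8894.6 km; running total=8894.6 km
Leg 1 bearing: y=sinΔλ·cosφ2=-0.31750499, x=cosφ1·sinφ2-sinφ1·cosφ2·cosΔλ=-0.93219212; θ=atan2(y, x)=-161.1911° <0 so +360° → 198.8089° ≈ 198.8°
Leg 2: φ1=-1.0944977, φ2=-1.1522018, Δφ=-0.0577041, Δλ=-4.3130437 rad; a=sin²(Δφ/2)+cosφ1·cosφ2·sin²(Δλ/2)=0.1302466637; c=2·atan2(√a, √(1-a))=0.738459129; dist=6371·c=4704.723 ≈ 4704.7 km; running total=13599.3 km
Leg 2 bearing: y=sinΔλ·cosφ2=0.37449342, x=cosφ1·sinφ2-sinφ1·cosφ2·cosΔλ=-0.55936085; θ=atan2(y, x)=146.1976° ≈ 146.2°
Leg 3: φ1=-1.1522018, φ2=0.4717747, Δφ=1.6239765, Δλ=4.1436717 rad; a=sin²(Δφ/2)+cosφ1·cosφ2·sin²(Δλ/2)=0.8051127189; c=2·atan2(√a, √(1-a))=2.227141448; dist=6371·c=14189.118 ≈ 14189.1 km; running total=27788.4 km
Leg 3 bearing: y=sinΔλ·cosφ2=-0.75055032, x=cosφ1·sinφ2-sinφ1·cosφ2·cosΔλ=-0.25357273; θ=atan2(y, x)=-108.6675° <0 so +360° → 251.3325° ≈ 251.3°
Leg 4: φ1=0.4717747, φ2=0.5549501, Δφ=0.0831754, Δλ=-2.8446109 rad; a=sin²(Δφ/2)+cosφ1·cosφ2·sin²(Δλ/2)=0.7422409299; c=2·atan2(√a, √(1-a))=2.076567103; dist=6371·c=13229.809 ≈ 13229.8 km; running total=41018.2 km
Leg 4 bearing: y=sinΔλ·cosφ2=-0.24871865, x=cosφ1·sinφ2-sinφ1·cosφ2·cosΔλ=0.83869921; θ=atan2(y, x)=-16.5179° <0 so +360° → 343.4821° ≈ 343.5°
Leg 5: φ1=0.5549501, φ2=0.3494708, Δφ=-0.2054794, Δλ=0.5354583 rad; a=sin²(Δφ/2)+cosφ1·cosφ2·sin²(Δλ/2)=0.0664030728; c=2·atan2(√a, √(1-a))=0.521257123; dist=6371·c=3320.929 ≈ 3320.9 km; running total=44339.1 km
Leg 5 bearing: y=sinΔλ·cosφ2=0.47939359, x=cosφ1·sinφ2-sinφ1·cosφ2·cosΔλ=-0.13474646; θ=atan2(y, x)=105.6994° ≈ 105.7°
Leg 6: φ1=0.3494708, φ2=0.6954107, Δφ=0.3459400, Δλ=-0.6402252 rad; a=sin²(Δφ/2)+cosφ1·cosφ2·sin²(Δλ/2)=0.1010520954; c=2·atan2(√a, √(1-a))=0.646999939; dist=6371·c=4122.037 ≈ 4122.0 km; running total=48461.1 km
Leg 6 bearing: y=sinΔλ·cosφ2=-0.45865971, x=cosφ1·sinφ2-sinφ1·cosφ2·cosΔλ=0.39114390; θ=atan2(y, x)=-49.5425° <0 so +360° → 310.4575° ≈ 310.5°
Leg 7: φ1=0.6954107, φ2=-0.9356221, Δφ=-1.6310329, Δλ=3.1259056 rad; a=sin²(Δφ/2)+cosφ1·cosφ2·sin²(Δλ/2)=0.9856158254; c=2·atan2(√a, √(1-a))=2.901145763; dist=6371·c=18483.200 ≈ 18483.2 km; running total=66944.3 km
Leg 7 bearing: y=sinΔλ·cosφ2=0.00930701, x=cosφ1·sinφ2-sinφ1·cosφ2·cosΔλ=-0.23795474; θ=atan2(y, x)=177.7602° ≈ 177.8°

Leg 1: dist=8894.6 km, bearing=198.8°
Leg 2: dist=4704.7 km, bearing=146.2°
Leg 3: dist=14189.1 km, bearing=251.3°
Leg 4: dist=13229.8 km, bearing=343.5°
Leg 5: dist=3320.9 km, bearing=105.7°
Leg 6: dist=4122.0 km, bearing=310.5°
Leg 7: dist=18483.2 km, bearing=177.8°
Total: 66944.3 km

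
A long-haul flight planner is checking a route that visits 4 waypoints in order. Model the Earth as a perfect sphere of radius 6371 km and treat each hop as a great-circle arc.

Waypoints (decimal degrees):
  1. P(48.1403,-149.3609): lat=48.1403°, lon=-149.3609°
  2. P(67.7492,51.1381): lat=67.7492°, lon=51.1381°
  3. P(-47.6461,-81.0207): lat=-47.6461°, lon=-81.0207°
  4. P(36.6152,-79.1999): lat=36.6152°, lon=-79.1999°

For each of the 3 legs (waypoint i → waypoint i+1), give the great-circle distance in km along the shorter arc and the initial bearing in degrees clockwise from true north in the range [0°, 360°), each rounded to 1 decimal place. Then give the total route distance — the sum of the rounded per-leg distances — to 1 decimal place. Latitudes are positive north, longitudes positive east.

Leg 1: φ1=0.8402067, φ2=1.1824466, Δφ=0.3422399, Δλ=3.4993677 rad; a=sin²(Δφ/2)+cosφ1·cosφ2·sin²(Δλ/2)=0.2736813393; c=2·atan2(√a, √(1-a))=1.101075550; dist=6371·c=7014.952 ≈ 7015.0 km; running total=7015.0 km
Leg 1 bearing: y=sinΔλ·cosφ2=-0.13260388, x=cosφ1·sinφ2-sinφ1·cosφ2·cosΔλ=0.88177983; θ=atan2(y, x)=-8.5522° <0 so +360° → 351.4478° ≈ 351.4°
Leg 2: φ1=1.1824466, φ2=-0.8315813, Δφ=-2.0140279, Δλ=-2.3066062 rad; a=sin²(Δφ/2)+cosφ1·cosφ2·sin²(Δλ/2)=0.9275966200; c=2·atan2(√a, √(1-a))=2.596719879; dist=6371·c=16543.702 ≈ 16543.7 km; running total=23558.7 km
Leg 2 bearing: y=sinΔλ·cosφ2=-0.49941127, x=cosφ1·sinφ2-sinφ1·cosφ2·cosΔλ=0.13868273; θ=atan2(y, x)=-74.4804° <0 so +360° → 285.5196° ≈ 285.5°
Leg 3: φ1=-0.8315813, φ2=0.6390558, Δφ=1.4706371, Δλ=0.0317790 rad; a=sin²(Δφ/2)+cosφ1·cosφ2·sin²(Δλ/2)=0.4501406018; c=2·atan2(√a, √(1-a))=1.470911522; dist=6371·c=9371.177 ≈ 9371.2 km; running total=32929.9 km
Leg 3 bearing: y=sinΔλ·cosφ2=0.02550338, x=cosφ1·sinφ2-sinφ1·cosφ2·cosΔλ=0.99468877; θ=atan2(y, x)=1.4687° ≈ 1.5°

Leg 1: dist=7015.0 km, bearing=351.4°
Leg 2: dist=16543.7 km, bearing=285.5°
Leg 3: dist=9371.2 km, bearing=1.5°
Total: 32929.9 km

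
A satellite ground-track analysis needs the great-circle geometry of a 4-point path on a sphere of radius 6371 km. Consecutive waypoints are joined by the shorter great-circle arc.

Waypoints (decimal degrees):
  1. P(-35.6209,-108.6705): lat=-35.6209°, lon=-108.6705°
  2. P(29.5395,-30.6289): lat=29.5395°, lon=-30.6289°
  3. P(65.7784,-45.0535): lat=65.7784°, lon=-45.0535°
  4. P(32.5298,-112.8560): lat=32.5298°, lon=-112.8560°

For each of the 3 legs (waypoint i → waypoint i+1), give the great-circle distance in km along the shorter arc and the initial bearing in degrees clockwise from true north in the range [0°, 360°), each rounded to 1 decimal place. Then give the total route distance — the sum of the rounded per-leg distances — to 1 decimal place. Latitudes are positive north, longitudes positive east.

Leg 1: φ1=-0.6217020, φ2=0.5155615, Δφ=1.1372635, Δλ=1.3620829 rad; a=sin²(Δφ/2)+cosφ1·cosφ2·sin²(Δλ/2)=0.5703041355; c=2·atan2(√a, √(1-a))=1.711872089; dist=6371·c=10906.337 ≈ 10906.3 km; running total=10906.3 km
Leg 1 bearing: y=sinΔλ·cosφ2=0.85113518, x=cosφ1·sinφ2-sinφ1·cosφ2·cosΔλ=0.50576498; θ=atan2(y, x)=59.2802° ≈ 59.3°
Leg 2: φ1=0.5155615, φ2=1.1480497, Δφ=0.6324881, Δλ=-0.2517568 rad; a=sin²(Δφ/2)+cosφ1·cosφ2·sin²(Δλ/2)=0.1023464433; c=2·atan2(√a, √(1-a))=0.651282300; dist=6371·c=4149.320 ≈ 4149.3 km; running total=15055.6 km
Leg 2 bearing: y=sinΔλ·cosφ2=-0.10219983, x=cosφ1·sinφ2-sinφ1·cosφ2·cosΔλ=0.59752974; θ=atan2(y, x)=-9.7058° <0 so +360° → 350.2942° ≈ 350.3°
Leg 3: φ1=1.1480497, φ2=0.5677521, Δφ=-0.5802975, Δλ=-1.1833769 rad; a=sin²(Δφ/2)+cosφ1·cosφ2·sin²(Δλ/2)=0.1894599164; c=2·atan2(√a, √(1-a))=0.900676166; dist=6371·c=5738.208 ≈ 5738.2 km; running total=20793.8 km
Leg 3 bearing: y=sinΔλ·cosφ2=-0.78062639, x=cosφ1·sinφ2-sinφ1·cosφ2·cosΔλ=-0.06987038; θ=atan2(y, x)=-95.1147° <0 so +360° → 264.8853° ≈ 264.9°

Leg 1: dist=10906.3 km, bearing=59.3°
Leg 2: dist=4149.3 km, bearing=350.3°
Leg 3: dist=5738.2 km, bearing=264.9°
Total: 20793.8 km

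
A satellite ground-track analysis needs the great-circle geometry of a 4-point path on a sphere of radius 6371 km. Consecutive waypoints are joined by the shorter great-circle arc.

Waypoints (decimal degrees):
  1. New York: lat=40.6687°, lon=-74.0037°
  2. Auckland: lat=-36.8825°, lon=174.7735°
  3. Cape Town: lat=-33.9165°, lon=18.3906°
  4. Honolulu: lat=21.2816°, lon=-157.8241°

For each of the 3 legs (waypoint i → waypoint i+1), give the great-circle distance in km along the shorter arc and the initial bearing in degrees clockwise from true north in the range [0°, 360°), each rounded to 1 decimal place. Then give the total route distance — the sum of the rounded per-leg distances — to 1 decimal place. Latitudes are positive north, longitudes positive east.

Leg 1: φ1=0.7098027, φ2=-0.6437211, Δφ=-1.3535238, Δλ=4.3419812 rad; a=sin²(Δφ/2)+cosφ1·cosφ2·sin²(Δλ/2)=0.8053725215; c=2·atan2(√a, √(1-a))=2.227797493; dist=6371·c=14193.298 ≈ 14193.3 km; running total=14193.3 km
Leg 1 bearing: y=sinΔλ·cosφ2=-0.74562082, x=cosφ1·sinφ2-sinφ1·cosφ2·cosΔλ=-0.26653346; θ=atan2(y, x)=-109.6702° <0 so +360° → 250.3298° ≈ 250.3°
Leg 2: φ1=-0.6437211, φ2=-0.5919546, Δφ=0.0517665, Δλ=-2.7293965 rad; a=sin²(Δφ/2)+cosφ1·cosφ2·sin²(Δλ/2)=0.6366438661; c=2·atan2(√a, √(1-a))=1.847605549; dist=6371·c=11771.095 ≈ 11771.1 km; running total=25964.4 km
Leg 2 bearing: y=sinΔλ·cosφ2=-0.33245724, x=cosφ1·sinφ2-sinφ1·cosφ2·cosΔλ=-0.90265497; θ=atan2(y, x)=-159.7807° <0 so +360° → 200.2193° ≈ 200.2°
Leg 3: φ1=-0.5919546, φ2=0.3714340, Δφ=0.9633886, Δλ=-3.0755267 rad; a=sin²(Δφ/2)+cosφ1·cosφ2·sin²(Δλ/2)=0.9870483933; c=2·atan2(√a, √(1-a))=2.913488196; dist=6371·c=18561.833 ≈ 18561.8 km; running total=44526.2 km
Leg 3 bearing: y=sinΔλ·cosφ2=-0.06151600, x=cosφ1·sinφ2-sinφ1·cosφ2·cosΔλ=-0.21760338; θ=atan2(y, x)=-164.2145° <0 so +360° → 195.7855° ≈ 195.8°

Leg 1: dist=14193.3 km, bearing=250.3°
Leg 2: dist=11771.1 km, bearing=200.2°
Leg 3: dist=18561.8 km, bearing=195.8°
Total: 44526.2 km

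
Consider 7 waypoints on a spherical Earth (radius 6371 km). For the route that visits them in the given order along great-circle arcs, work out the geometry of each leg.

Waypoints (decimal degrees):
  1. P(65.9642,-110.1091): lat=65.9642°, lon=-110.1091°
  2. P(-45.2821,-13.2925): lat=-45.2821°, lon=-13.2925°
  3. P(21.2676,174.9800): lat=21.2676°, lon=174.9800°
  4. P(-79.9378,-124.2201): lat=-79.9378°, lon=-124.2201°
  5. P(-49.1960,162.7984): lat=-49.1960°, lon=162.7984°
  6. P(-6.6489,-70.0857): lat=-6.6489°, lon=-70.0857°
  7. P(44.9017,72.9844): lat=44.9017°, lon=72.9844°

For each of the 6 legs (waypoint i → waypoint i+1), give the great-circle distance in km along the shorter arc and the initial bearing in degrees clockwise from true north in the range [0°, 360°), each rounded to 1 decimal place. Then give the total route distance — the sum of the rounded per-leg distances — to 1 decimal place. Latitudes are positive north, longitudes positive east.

Leg 1: φ1=1.1512925, φ2=-0.7903217, Δφ=-1.9416142, Δλ=1.6897684 rad; a=sin²(Δφ/2)+cosφ1·cosφ2·sin²(Δλ/2)=0.8414908847; c=2·atan2(√a, √(1-a))=2.322633392; dist=6371·c=14797.497 ≈ 14797.5 km; running total=14797.5 km
Leg 1 bearing: y=sinΔλ·cosφ2=0.69864298, x=cosφ1·sinφ2-sinφ1·cosφ2·cosΔλ=-0.21315227; θ=atan2(y, x)=106.9667° ≈ 107.0°
Leg 2: φ1=-0.7903217, φ2=0.3711896, Δφ=1.1615114, Δλ=3.2859750 rad; a=sin²(Δφ/2)+cosφ1·cosφ2·sin²(Δλ/2)=0.9533099658; c=2·atan2(√a, √(1-a))=2.705999523; dist=6371·c=17239.923 ≈ 17239.9 km; running total=32037.4 km
Leg 2 bearing: y=sinΔλ·cosφ2=-0.13408243, x=cosφ1·sinφ2-sinφ1·cosφ2·cosΔλ=-0.40007774; θ=atan2(y, x)=-161.4719° <0 so +360° → 198.5281° ≈ 198.5°
Leg 3: φ1=0.3711896, φ2=-1.3951778, Δφ=-1.7663675, Δλ=-5.2220269 rad; a=sin²(Δφ/2)+cosφ1·cosφ2·sin²(Δλ/2)=0.6388561937; c=2·atan2(√a, √(1-a))=1.852208332; dist=6371·c=11800.419 ≈ 11800.4 km; running total=43837.8 km
Leg 3 bearing: y=sinΔλ·cosφ2=0.15251433, x=cosφ1·sinφ2-sinφ1·cosφ2·cosΔλ=-0.94848047; θ=atan2(y, x)=170.8651° ≈ 170.9°
Leg 4: φ1=-1.3951778, φ2=-0.8586322, Δφ=0.5365456, Δλ=5.0094178 rad; a=sin²(Δφ/2)+cosφ1·cosφ2·sin²(Δλ/2)=0.1106386208; c=2·atan2(√a, √(1-a))=0.678168962; dist=6371·c=4320.614 ≈ 4320.6 km; running total=48158.4 km
Leg 4 bearing: y=sinΔλ·cosφ2=-0.62485805, x=cosφ1·sinφ2-sinφ1·cosφ2·cosΔλ=0.05606503; θ=atan2(y, x)=-84.8729° <0 so +360° → 275.1271° ≈ 275.1°
Leg 5: φ1=-0.8586322, φ2=-0.1160452, Δφ=0.7425870, Δλ=-4.0645943 rad; a=sin²(Δφ/2)+cosφ1·cosφ2·sin²(Δλ/2)=0.6520147949; c=2·atan2(√a, √(1-a))=1.879715961; dist=6371·c=11975.670 ≈ 11975.7 km; running total=60134.1 km
Leg 5 bearing: y=sinΔλ·cosφ2=0.79205333, x=cosφ1·sinφ2-sinφ1·cosφ2·cosΔλ=-0.52935578; θ=atan2(y, x)=123.7561° ≈ 123.8°
Leg 6: φ1=-0.1160452, φ2=0.7836825, Δφ=0.8997277, Δλ=2.4970443 rad; a=sin²(Δφ/2)+cosφ1·cosφ2·sin²(Δλ/2)=0.8220666504; c=2·atan2(√a, √(1-a))=2.270686000; dist=6371·c=14466.541 ≈ 14466.5 km; running total=74600.6 km
Leg 6 bearing: y=sinΔλ·cosφ2=0.42558453, x=cosφ1·sinφ2-sinφ1·cosφ2·cosΔλ=0.63558642; θ=atan2(y, x)=33.8060° ≈ 33.8°

Leg 1: dist=14797.5 km, bearing=107.0°
Leg 2: dist=17239.9 km, bearing=198.5°
Leg 3: dist=11800.4 km, bearing=170.9°
Leg 4: dist=4320.6 km, bearing=275.1°
Leg 5: dist=11975.7 km, bearing=123.8°
Leg 6: dist=14466.5 km, bearing=33.8°
Total: 74600.6 km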